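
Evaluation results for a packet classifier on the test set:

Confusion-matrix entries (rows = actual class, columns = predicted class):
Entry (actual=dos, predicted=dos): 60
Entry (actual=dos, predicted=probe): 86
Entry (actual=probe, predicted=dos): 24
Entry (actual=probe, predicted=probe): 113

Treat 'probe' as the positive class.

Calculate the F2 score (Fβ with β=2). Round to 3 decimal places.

0.756

Fβ = (1+β²)·TP / ((1+β²)·TP + β²·FN + FP), with β²=4
= 5·113 / (5·113 + 4·24 + 86) = 0.756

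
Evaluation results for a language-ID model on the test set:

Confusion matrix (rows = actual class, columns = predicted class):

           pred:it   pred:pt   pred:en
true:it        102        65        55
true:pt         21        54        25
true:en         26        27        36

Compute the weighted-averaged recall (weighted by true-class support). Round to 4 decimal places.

Per-class recall (TP/(TP+FN)):
  it: TP=102, FN=65+55=120 → 102/222 = 0.45946
  pt: TP=54, FN=21+25=46 → 54/100 = 0.54000
  en: TP=36, FN=26+27=53 → 36/89 = 0.40449
Weighted-recall = Σ (supportᵢ/N)·recallᵢ with N=411: (222/411)·0.45946 + (100/411)·0.54000 + (89/411)·0.40449 = 0.4672

0.4672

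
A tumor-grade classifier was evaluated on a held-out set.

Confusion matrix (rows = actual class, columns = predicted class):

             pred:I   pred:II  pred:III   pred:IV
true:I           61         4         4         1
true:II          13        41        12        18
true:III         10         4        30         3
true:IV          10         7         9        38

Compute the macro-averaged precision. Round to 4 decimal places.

0.6400

Per-class precision (TP/(TP+FP)):
  I: TP=61, FP=13+10+10=33 → 61/94 = 0.64894
  II: TP=41, FP=4+4+7=15 → 41/56 = 0.73214
  III: TP=30, FP=4+12+9=25 → 30/55 = 0.54545
  IV: TP=38, FP=1+18+3=22 → 38/60 = 0.63333
Macro-precision = mean = (0.64894 + 0.73214 + 0.54545 + 0.63333) / 4 = 0.6400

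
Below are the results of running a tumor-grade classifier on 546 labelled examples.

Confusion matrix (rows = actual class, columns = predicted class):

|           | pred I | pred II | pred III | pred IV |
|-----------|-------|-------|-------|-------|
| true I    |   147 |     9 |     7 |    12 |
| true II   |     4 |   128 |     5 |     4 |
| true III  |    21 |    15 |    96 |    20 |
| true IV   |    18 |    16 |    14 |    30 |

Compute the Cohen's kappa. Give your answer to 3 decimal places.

0.636

Observed agreement pₒ = trace/N = 401/546 = 0.7344
Expected agreement pₑ = Σ (rowᵢ·colᵢ)/N² = (175·190 + 141·168 + 152·122 + 78·66)/546² = 0.2705
κ = (pₒ − pₑ)/(1 − pₑ) = (0.7344 − 0.2705)/(1 − 0.2705) = 0.636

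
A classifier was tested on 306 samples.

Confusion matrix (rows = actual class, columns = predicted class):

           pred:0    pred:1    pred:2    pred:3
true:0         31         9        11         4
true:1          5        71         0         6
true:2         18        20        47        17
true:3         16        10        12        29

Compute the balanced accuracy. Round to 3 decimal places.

Balanced accuracy = mean of per-class recall.
  0: recall = 31/55 = 0.5636
  1: recall = 71/82 = 0.8659
  2: recall = 47/102 = 0.4608
  3: recall = 29/67 = 0.4328
Mean = (0.5636 + 0.8659 + 0.4608 + 0.4328) / 4 = 0.581

0.581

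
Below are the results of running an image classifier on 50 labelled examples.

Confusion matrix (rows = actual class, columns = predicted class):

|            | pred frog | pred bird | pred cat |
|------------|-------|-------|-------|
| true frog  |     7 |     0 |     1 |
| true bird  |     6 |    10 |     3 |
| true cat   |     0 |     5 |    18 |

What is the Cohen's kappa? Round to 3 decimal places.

0.533

Observed agreement pₒ = trace/N = 35/50 = 0.7000
Expected agreement pₑ = Σ (rowᵢ·colᵢ)/N² = (8·13 + 19·15 + 23·22)/50² = 0.3580
κ = (pₒ − pₑ)/(1 − pₑ) = (0.7000 − 0.3580)/(1 − 0.3580) = 0.533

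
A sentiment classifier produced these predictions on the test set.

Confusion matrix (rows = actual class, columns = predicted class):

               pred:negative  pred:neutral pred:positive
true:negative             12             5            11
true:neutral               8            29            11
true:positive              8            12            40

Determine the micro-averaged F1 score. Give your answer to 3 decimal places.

Micro-averaging pools counts across classes: ΣTP=81, ΣFP=55, ΣFN=55.
Micro-F1 score = 2·TP/(2·TP+FP+FN) on pooled counts = 0.596 (equals overall accuracy in single-label multiclass).

0.596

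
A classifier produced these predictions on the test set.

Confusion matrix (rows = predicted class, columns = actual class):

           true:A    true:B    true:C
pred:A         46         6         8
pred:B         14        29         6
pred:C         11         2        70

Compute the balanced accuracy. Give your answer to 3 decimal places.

Balanced accuracy = mean of per-class recall.
  A: recall = 46/71 = 0.6479
  B: recall = 29/37 = 0.7838
  C: recall = 70/84 = 0.8333
Mean = (0.6479 + 0.7838 + 0.8333) / 3 = 0.755

0.755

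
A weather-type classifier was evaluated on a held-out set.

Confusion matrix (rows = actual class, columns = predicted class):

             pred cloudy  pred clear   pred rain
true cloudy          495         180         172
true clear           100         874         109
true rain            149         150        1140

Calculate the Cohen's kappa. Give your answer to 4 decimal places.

Observed agreement pₒ = trace/N = 2509/3369 = 0.74473
Expected agreement pₑ = Σ (rowᵢ·colᵢ)/N² = (847·744 + 1083·1204 + 1439·1421)/3369² = 0.35056
κ = (pₒ − pₑ)/(1 − pₑ) = (0.74473 − 0.35056)/(1 − 0.35056) = 0.6069

0.6069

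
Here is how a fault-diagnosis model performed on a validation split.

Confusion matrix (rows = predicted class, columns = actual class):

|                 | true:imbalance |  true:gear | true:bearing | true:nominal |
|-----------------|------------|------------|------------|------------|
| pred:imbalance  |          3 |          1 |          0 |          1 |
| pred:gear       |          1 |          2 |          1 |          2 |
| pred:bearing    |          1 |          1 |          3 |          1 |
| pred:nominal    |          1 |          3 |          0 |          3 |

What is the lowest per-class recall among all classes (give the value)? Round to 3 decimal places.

Per-class recall (TP/(TP+FN)):
  imbalance: TP=3, FN=1+1+1=3 → 3/6 = 0.5000
  gear: TP=2, FN=1+1+3=5 → 2/7 = 0.2857
  bearing: TP=3, FN=0+1+0=1 → 3/4 = 0.7500
  nominal: TP=3, FN=1+2+1=4 → 3/7 = 0.4286
Lowest is class 'gear' with recall = 0.286.

0.286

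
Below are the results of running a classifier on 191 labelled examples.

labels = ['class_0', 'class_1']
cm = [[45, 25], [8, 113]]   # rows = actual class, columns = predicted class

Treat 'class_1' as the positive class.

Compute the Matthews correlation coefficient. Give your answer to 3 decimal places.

MCC = (TP·TN − FP·FN) / √((TP+FP)(TP+FN)(TN+FP)(TN+FN))
Numerator = 113·45 − 25·8 = 4885
Denominator = √(138·121·70·53) = √61949580 = 7870.8055
MCC = 4885 / 7870.8055 = 0.621

0.621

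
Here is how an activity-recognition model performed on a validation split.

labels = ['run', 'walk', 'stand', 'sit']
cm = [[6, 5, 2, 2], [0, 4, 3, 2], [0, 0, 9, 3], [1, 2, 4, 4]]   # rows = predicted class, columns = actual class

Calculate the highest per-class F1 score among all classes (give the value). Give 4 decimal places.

0.6000

Per-class F1 score (2·TP/(2·TP+FP+FN)):
  run: TP=6, FP=5+2+2=9, FN=0+0+1=1 → 12/22 = 0.54545
  walk: TP=4, FP=0+3+2=5, FN=5+0+2=7 → 8/20 = 0.40000
  stand: TP=9, FP=0+0+3=3, FN=2+3+4=9 → 18/30 = 0.60000
  sit: TP=4, FP=1+2+4=7, FN=2+2+3=7 → 8/22 = 0.36364
Highest is class 'stand' with F1 score = 0.6000.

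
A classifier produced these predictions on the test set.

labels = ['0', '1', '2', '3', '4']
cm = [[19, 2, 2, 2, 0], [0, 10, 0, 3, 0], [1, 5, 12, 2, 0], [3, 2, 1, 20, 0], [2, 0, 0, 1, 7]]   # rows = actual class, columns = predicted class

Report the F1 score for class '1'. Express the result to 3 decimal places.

0.625

Treat '1' as positive and all other classes as negative.
F1 score = 2·TP/(2·TP+FP+FN).
1: TP=10, FP=2+5+2+0=9, FN=0+0+3+0=3 → 20/32 = 0.6250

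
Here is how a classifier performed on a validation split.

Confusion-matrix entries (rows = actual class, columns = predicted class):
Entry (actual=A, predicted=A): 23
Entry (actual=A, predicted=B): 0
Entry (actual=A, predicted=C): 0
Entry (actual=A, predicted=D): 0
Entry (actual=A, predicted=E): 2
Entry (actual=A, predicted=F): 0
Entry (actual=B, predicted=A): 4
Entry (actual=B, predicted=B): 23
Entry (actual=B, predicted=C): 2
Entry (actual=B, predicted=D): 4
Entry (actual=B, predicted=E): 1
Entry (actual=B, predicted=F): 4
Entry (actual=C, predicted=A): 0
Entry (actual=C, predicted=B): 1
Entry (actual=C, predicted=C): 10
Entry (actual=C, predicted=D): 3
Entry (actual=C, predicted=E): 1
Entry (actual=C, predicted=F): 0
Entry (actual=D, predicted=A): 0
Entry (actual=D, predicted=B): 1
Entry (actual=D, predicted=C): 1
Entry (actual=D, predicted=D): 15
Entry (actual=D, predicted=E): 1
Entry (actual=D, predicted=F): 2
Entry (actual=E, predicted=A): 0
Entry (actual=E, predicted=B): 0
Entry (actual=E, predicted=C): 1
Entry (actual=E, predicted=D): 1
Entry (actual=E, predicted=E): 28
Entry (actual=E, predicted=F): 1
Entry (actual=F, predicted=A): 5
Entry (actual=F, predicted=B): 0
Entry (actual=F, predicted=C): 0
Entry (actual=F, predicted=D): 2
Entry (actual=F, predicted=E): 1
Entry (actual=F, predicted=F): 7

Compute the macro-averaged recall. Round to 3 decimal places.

0.719

Per-class recall (TP/(TP+FN)):
  A: TP=23, FN=0+0+0+2+0=2 → 23/25 = 0.9200
  B: TP=23, FN=4+2+4+1+4=15 → 23/38 = 0.6053
  C: TP=10, FN=0+1+3+1+0=5 → 10/15 = 0.6667
  D: TP=15, FN=0+1+1+1+2=5 → 15/20 = 0.7500
  E: TP=28, FN=0+0+1+1+1=3 → 28/31 = 0.9032
  F: TP=7, FN=5+0+0+2+1=8 → 7/15 = 0.4667
Macro-recall = mean = (0.9200 + 0.6053 + 0.6667 + 0.7500 + 0.9032 + 0.4667) / 6 = 0.719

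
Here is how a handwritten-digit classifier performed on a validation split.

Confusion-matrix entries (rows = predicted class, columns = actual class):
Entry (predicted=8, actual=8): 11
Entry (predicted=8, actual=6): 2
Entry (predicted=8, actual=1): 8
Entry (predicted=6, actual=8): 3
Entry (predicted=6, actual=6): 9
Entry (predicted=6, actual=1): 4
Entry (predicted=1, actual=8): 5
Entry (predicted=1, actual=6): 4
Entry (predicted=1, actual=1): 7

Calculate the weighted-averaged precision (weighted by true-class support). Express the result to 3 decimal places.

Per-class precision (TP/(TP+FP)):
  8: TP=11, FP=2+8=10 → 11/21 = 0.5238
  6: TP=9, FP=3+4=7 → 9/16 = 0.5625
  1: TP=7, FP=5+4=9 → 7/16 = 0.4375
Weighted-precision = Σ (supportᵢ/N)·precisionᵢ with N=53: (19/53)·0.5238 + (15/53)·0.5625 + (19/53)·0.4375 = 0.504

0.504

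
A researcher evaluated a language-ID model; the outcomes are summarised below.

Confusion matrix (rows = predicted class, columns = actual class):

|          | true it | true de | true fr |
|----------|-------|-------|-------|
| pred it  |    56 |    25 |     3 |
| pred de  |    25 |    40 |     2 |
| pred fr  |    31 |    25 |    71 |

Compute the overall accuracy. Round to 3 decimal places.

0.601

Accuracy = trace / total = (56+40+71=167) / 278 = 167/278 = 0.601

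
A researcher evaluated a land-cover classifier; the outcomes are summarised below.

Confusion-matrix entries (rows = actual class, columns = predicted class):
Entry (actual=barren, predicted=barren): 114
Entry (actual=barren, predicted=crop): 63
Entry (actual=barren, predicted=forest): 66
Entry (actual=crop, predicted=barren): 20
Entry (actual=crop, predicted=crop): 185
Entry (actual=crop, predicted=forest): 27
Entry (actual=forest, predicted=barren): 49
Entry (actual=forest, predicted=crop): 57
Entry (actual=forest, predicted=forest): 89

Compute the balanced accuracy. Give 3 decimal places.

0.574

Balanced accuracy = mean of per-class recall.
  barren: recall = 114/243 = 0.4691
  crop: recall = 185/232 = 0.7974
  forest: recall = 89/195 = 0.4564
Mean = (0.4691 + 0.7974 + 0.4564) / 3 = 0.574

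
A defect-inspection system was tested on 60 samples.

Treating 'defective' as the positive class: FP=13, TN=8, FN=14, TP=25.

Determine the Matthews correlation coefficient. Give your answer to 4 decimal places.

MCC = (TP·TN − FP·FN) / √((TP+FP)(TP+FN)(TN+FP)(TN+FN))
Numerator = 25·8 − 13·14 = 18
Denominator = √(38·39·21·22) = √684684 = 827.4563
MCC = 18 / 827.4563 = 0.0218

0.0218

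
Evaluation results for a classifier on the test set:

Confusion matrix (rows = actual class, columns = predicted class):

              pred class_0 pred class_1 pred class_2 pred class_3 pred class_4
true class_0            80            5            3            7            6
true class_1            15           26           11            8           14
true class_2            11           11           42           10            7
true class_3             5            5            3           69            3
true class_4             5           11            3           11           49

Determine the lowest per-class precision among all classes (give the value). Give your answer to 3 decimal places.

0.448

Per-class precision (TP/(TP+FP)):
  class_0: TP=80, FP=15+11+5+5=36 → 80/116 = 0.6897
  class_1: TP=26, FP=5+11+5+11=32 → 26/58 = 0.4483
  class_2: TP=42, FP=3+11+3+3=20 → 42/62 = 0.6774
  class_3: TP=69, FP=7+8+10+11=36 → 69/105 = 0.6571
  class_4: TP=49, FP=6+14+7+3=30 → 49/79 = 0.6203
Lowest is class 'class_1' with precision = 0.448.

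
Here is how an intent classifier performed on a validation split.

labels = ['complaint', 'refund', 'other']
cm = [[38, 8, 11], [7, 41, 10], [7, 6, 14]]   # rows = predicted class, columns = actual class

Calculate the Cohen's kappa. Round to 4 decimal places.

0.4674

Observed agreement pₒ = trace/N = 93/142 = 0.65493
Expected agreement pₑ = Σ (rowᵢ·colᵢ)/N² = (52·57 + 55·58 + 35·27)/142² = 0.35206
κ = (pₒ − pₑ)/(1 − pₑ) = (0.65493 − 0.35206)/(1 − 0.35206) = 0.4674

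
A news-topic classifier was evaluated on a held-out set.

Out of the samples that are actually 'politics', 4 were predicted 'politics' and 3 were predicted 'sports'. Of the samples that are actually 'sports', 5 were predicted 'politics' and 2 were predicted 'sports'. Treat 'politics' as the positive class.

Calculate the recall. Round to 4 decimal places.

Recall = TP/(TP+FN) = 4/(4+3) = 4/7 = 0.5714

0.5714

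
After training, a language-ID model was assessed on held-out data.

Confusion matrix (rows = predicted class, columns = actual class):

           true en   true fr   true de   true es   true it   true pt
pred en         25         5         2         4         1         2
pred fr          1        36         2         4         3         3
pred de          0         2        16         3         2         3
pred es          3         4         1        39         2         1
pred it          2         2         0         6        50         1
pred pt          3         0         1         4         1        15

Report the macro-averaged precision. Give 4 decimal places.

0.7026

Per-class precision (TP/(TP+FP)):
  en: TP=25, FP=5+2+4+1+2=14 → 25/39 = 0.64103
  fr: TP=36, FP=1+2+4+3+3=13 → 36/49 = 0.73469
  de: TP=16, FP=0+2+3+2+3=10 → 16/26 = 0.61538
  es: TP=39, FP=3+4+1+2+1=11 → 39/50 = 0.78000
  it: TP=50, FP=2+2+0+6+1=11 → 50/61 = 0.81967
  pt: TP=15, FP=3+0+1+4+1=9 → 15/24 = 0.62500
Macro-precision = mean = (0.64103 + 0.73469 + 0.61538 + 0.78000 + 0.81967 + 0.62500) / 6 = 0.7026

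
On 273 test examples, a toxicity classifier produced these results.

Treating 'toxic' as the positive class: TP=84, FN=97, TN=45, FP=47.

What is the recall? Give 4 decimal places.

0.4641

Recall = TP/(TP+FN) = 84/(84+97) = 84/181 = 0.4641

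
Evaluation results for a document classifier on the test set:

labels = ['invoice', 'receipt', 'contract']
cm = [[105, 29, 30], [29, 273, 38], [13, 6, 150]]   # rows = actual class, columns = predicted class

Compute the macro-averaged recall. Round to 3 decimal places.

0.777

Per-class recall (TP/(TP+FN)):
  invoice: TP=105, FN=29+30=59 → 105/164 = 0.6402
  receipt: TP=273, FN=29+38=67 → 273/340 = 0.8029
  contract: TP=150, FN=13+6=19 → 150/169 = 0.8876
Macro-recall = mean = (0.6402 + 0.8029 + 0.8876) / 3 = 0.777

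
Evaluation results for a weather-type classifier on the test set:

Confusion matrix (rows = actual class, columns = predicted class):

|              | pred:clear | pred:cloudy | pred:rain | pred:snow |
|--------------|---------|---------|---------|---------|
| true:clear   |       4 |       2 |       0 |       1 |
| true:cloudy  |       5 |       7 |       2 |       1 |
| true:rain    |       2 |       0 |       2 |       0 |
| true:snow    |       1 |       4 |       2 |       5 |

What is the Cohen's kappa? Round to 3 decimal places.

0.281

Observed agreement pₒ = trace/N = 18/38 = 0.4737
Expected agreement pₑ = Σ (rowᵢ·colᵢ)/N² = (7·12 + 15·13 + 4·6 + 12·7)/38² = 0.2680
κ = (pₒ − pₑ)/(1 − pₑ) = (0.4737 − 0.2680)/(1 − 0.2680) = 0.281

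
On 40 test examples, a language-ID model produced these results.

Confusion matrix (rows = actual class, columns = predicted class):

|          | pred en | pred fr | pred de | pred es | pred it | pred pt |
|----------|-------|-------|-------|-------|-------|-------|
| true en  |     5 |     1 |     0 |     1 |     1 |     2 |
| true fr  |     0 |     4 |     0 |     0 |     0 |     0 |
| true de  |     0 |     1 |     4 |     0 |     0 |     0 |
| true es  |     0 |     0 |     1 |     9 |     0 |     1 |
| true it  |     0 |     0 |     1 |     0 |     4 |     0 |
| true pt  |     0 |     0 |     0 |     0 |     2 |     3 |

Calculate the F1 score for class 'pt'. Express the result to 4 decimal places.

0.5455

F1 score = 2·TP/(2·TP+FP+FN).
pt: TP=3, FP=2+0+0+1+0=3, FN=0+0+0+0+2=2 → 6/11 = 0.54545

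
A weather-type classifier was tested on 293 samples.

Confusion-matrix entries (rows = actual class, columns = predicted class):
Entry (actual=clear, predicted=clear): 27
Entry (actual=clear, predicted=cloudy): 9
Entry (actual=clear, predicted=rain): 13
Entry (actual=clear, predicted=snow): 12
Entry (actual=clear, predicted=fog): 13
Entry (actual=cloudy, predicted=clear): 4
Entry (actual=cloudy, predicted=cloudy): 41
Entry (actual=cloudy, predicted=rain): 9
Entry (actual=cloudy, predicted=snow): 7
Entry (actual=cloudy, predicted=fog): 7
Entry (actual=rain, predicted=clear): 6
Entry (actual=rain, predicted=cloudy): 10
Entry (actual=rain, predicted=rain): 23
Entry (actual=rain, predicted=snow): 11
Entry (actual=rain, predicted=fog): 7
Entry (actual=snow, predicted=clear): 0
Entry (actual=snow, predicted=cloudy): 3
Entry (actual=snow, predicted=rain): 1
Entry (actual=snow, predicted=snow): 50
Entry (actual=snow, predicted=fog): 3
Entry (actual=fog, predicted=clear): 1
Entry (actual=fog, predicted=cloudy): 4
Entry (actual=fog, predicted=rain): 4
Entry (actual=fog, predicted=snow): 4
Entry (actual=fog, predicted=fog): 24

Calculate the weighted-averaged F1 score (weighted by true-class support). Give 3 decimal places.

Per-class F1 score (2·TP/(2·TP+FP+FN)):
  clear: TP=27, FP=4+6+0+1=11, FN=9+13+12+13=47 → 54/112 = 0.4821
  cloudy: TP=41, FP=9+10+3+4=26, FN=4+9+7+7=27 → 82/135 = 0.6074
  rain: TP=23, FP=13+9+1+4=27, FN=6+10+11+7=34 → 46/107 = 0.4299
  snow: TP=50, FP=12+7+11+4=34, FN=0+3+1+3=7 → 100/141 = 0.7092
  fog: TP=24, FP=13+7+7+3=30, FN=1+4+4+4=13 → 48/91 = 0.5275
Weighted-F1 score = Σ (supportᵢ/N)·F1 scoreᵢ with N=293: (74/293)·0.4821 + (68/293)·0.6074 + (57/293)·0.4299 + (57/293)·0.7092 + (37/293)·0.5275 = 0.551

0.551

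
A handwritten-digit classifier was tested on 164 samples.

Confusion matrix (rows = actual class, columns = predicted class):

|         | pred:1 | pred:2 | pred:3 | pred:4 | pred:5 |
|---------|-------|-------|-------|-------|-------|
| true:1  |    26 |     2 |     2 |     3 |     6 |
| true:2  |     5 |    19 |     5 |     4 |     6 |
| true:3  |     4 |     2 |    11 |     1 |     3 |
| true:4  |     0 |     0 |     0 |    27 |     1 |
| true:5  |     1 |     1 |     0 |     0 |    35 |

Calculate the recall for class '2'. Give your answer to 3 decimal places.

0.487

Treat '2' as positive and all other classes as negative.
recall = TP/(TP+FN).
2: TP=19, FN=5+5+4+6=20 → 19/39 = 0.4872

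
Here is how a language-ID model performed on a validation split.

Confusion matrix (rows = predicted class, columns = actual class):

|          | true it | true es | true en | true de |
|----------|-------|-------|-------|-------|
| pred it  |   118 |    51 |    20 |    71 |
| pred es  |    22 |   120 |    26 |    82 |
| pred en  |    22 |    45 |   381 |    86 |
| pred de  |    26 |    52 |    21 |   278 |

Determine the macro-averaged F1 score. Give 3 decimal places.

0.597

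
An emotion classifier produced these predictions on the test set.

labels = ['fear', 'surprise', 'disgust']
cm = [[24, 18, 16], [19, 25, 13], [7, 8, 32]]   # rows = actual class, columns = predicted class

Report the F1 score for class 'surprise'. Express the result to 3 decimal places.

0.463

F1 score = 2·TP/(2·TP+FP+FN).
surprise: TP=25, FP=18+8=26, FN=19+13=32 → 50/108 = 0.4630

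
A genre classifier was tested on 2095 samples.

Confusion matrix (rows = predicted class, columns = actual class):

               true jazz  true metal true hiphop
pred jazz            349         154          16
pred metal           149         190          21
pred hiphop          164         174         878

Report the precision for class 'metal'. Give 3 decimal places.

0.528

Take TP from the diagonal, FP from the rest of the 'metal' prediction marginal, FN from the rest of the 'metal' actual marginal.
precision = TP/(TP+FP).
metal: TP=190, FP=149+21=170 → 190/360 = 0.5278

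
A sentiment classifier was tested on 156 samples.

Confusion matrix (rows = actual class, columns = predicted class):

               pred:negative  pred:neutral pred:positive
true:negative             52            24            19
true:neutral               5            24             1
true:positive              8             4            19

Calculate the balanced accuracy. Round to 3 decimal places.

0.653

Balanced accuracy = mean of per-class recall.
  negative: recall = 52/95 = 0.5474
  neutral: recall = 24/30 = 0.8000
  positive: recall = 19/31 = 0.6129
Mean = (0.5474 + 0.8000 + 0.6129) / 3 = 0.653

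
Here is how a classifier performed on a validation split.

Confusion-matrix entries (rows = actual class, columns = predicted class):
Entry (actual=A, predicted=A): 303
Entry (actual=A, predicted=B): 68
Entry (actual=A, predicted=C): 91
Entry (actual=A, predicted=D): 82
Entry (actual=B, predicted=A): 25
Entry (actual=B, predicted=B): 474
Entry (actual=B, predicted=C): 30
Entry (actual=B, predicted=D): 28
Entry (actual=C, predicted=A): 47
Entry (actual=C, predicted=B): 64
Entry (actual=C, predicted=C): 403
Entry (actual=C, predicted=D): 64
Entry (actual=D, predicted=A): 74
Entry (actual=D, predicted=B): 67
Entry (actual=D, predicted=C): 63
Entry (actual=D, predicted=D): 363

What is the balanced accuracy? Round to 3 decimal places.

0.686

Balanced accuracy = mean of per-class recall.
  A: recall = 303/544 = 0.5570
  B: recall = 474/557 = 0.8510
  C: recall = 403/578 = 0.6972
  D: recall = 363/567 = 0.6402
Mean = (0.5570 + 0.8510 + 0.6972 + 0.6402) / 4 = 0.686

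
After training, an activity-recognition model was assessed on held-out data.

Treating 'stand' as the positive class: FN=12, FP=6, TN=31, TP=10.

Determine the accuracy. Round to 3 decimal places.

0.695

Accuracy = (TP+TN)/N = (10+31)/59 = 0.695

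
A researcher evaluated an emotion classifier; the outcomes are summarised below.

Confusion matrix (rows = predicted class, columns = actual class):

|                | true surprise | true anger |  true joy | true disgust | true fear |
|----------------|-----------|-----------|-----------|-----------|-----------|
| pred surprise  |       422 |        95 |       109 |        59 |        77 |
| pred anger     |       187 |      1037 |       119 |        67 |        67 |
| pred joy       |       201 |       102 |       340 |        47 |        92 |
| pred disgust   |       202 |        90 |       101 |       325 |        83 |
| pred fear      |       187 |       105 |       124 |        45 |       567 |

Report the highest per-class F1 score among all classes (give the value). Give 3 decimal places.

0.714

Per-class F1 score (2·TP/(2·TP+FP+FN)):
  surprise: TP=422, FP=95+109+59+77=340, FN=187+201+202+187=777 → 844/1961 = 0.4304
  anger: TP=1037, FP=187+119+67+67=440, FN=95+102+90+105=392 → 2074/2906 = 0.7137
  joy: TP=340, FP=201+102+47+92=442, FN=109+119+101+124=453 → 680/1575 = 0.4317
  disgust: TP=325, FP=202+90+101+83=476, FN=59+67+47+45=218 → 650/1344 = 0.4836
  fear: TP=567, FP=187+105+124+45=461, FN=77+67+92+83=319 → 1134/1914 = 0.5925
Highest is class 'anger' with F1 score = 0.714.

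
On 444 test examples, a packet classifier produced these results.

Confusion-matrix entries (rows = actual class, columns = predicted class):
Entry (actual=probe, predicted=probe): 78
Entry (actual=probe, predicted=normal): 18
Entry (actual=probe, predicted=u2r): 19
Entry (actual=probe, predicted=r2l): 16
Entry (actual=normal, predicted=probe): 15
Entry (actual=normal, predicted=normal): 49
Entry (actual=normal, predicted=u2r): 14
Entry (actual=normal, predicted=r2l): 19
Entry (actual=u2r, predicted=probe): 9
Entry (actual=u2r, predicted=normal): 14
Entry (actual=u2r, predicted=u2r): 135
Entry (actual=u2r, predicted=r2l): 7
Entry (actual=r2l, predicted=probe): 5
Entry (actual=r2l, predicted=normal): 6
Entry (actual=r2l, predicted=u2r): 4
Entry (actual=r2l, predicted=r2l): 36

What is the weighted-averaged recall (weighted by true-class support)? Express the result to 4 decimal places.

0.6712

Per-class recall (TP/(TP+FN)):
  probe: TP=78, FN=18+19+16=53 → 78/131 = 0.59542
  normal: TP=49, FN=15+14+19=48 → 49/97 = 0.50515
  u2r: TP=135, FN=9+14+7=30 → 135/165 = 0.81818
  r2l: TP=36, FN=5+6+4=15 → 36/51 = 0.70588
Weighted-recall = Σ (supportᵢ/N)·recallᵢ with N=444: (131/444)·0.59542 + (97/444)·0.50515 + (165/444)·0.81818 + (51/444)·0.70588 = 0.6712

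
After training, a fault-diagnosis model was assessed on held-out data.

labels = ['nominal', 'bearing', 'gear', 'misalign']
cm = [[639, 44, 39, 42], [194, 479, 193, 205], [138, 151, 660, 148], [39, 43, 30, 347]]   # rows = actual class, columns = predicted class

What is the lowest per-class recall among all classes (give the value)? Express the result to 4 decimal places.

0.4472

Per-class recall (TP/(TP+FN)):
  nominal: TP=639, FN=44+39+42=125 → 639/764 = 0.83639
  bearing: TP=479, FN=194+193+205=592 → 479/1071 = 0.44725
  gear: TP=660, FN=138+151+148=437 → 660/1097 = 0.60164
  misalign: TP=347, FN=39+43+30=112 → 347/459 = 0.75599
Lowest is class 'bearing' with recall = 0.4472.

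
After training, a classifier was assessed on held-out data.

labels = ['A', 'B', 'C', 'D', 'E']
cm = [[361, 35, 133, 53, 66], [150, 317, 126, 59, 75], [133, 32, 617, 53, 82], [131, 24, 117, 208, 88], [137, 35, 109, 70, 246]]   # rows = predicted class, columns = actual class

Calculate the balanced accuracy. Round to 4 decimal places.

0.5165

Balanced accuracy = mean of per-class recall.
  A: recall = 361/912 = 0.39583
  B: recall = 317/443 = 0.71558
  C: recall = 617/1102 = 0.55989
  D: recall = 208/443 = 0.46953
  E: recall = 246/557 = 0.44165
Mean = (0.39583 + 0.71558 + 0.55989 + 0.46953 + 0.44165) / 5 = 0.5165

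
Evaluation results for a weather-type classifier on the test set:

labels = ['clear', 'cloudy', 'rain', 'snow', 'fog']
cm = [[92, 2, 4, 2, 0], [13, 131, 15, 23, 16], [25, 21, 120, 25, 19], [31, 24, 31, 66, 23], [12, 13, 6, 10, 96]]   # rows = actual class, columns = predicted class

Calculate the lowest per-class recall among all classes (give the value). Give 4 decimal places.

Per-class recall (TP/(TP+FN)):
  clear: TP=92, FN=2+4+2+0=8 → 92/100 = 0.92000
  cloudy: TP=131, FN=13+15+23+16=67 → 131/198 = 0.66162
  rain: TP=120, FN=25+21+25+19=90 → 120/210 = 0.57143
  snow: TP=66, FN=31+24+31+23=109 → 66/175 = 0.37714
  fog: TP=96, FN=12+13+6+10=41 → 96/137 = 0.70073
Lowest is class 'snow' with recall = 0.3771.

0.3771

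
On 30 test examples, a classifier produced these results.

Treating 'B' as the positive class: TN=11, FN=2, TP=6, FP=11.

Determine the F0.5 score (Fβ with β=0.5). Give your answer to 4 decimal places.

0.3947

Fβ = (1+β²)·TP / ((1+β²)·TP + β²·FN + FP), with β²=1/4
= 1.25·6 / (1.25·6 + 0.25·2 + 11) = 0.3947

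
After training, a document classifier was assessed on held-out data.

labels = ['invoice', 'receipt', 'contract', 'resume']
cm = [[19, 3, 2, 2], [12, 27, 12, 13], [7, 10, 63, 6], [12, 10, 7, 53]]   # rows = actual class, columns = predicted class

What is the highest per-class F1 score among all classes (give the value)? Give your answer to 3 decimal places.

Per-class F1 score (2·TP/(2·TP+FP+FN)):
  invoice: TP=19, FP=12+7+12=31, FN=3+2+2=7 → 38/76 = 0.5000
  receipt: TP=27, FP=3+10+10=23, FN=12+12+13=37 → 54/114 = 0.4737
  contract: TP=63, FP=2+12+7=21, FN=7+10+6=23 → 126/170 = 0.7412
  resume: TP=53, FP=2+13+6=21, FN=12+10+7=29 → 106/156 = 0.6795
Highest is class 'contract' with F1 score = 0.741.

0.741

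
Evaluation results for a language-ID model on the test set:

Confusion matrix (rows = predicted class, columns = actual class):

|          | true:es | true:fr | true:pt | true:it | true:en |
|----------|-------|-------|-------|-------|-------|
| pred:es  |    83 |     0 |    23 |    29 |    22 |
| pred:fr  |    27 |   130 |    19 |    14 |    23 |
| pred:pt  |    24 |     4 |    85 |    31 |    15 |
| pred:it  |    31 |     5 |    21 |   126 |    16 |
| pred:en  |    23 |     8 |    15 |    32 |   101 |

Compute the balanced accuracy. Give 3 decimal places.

Balanced accuracy = mean of per-class recall.
  es: recall = 83/188 = 0.4415
  fr: recall = 130/147 = 0.8844
  pt: recall = 85/163 = 0.5215
  it: recall = 126/232 = 0.5431
  en: recall = 101/177 = 0.5706
Mean = (0.4415 + 0.8844 + 0.5215 + 0.5431 + 0.5706) / 5 = 0.592

0.592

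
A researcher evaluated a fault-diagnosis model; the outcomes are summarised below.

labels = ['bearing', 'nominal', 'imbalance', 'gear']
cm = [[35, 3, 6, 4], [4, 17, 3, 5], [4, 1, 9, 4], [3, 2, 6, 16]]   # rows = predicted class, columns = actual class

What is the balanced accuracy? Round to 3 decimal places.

0.607

Balanced accuracy = mean of per-class recall.
  bearing: recall = 35/46 = 0.7609
  nominal: recall = 17/23 = 0.7391
  imbalance: recall = 9/24 = 0.3750
  gear: recall = 16/29 = 0.5517
Mean = (0.7609 + 0.7391 + 0.3750 + 0.5517) / 4 = 0.607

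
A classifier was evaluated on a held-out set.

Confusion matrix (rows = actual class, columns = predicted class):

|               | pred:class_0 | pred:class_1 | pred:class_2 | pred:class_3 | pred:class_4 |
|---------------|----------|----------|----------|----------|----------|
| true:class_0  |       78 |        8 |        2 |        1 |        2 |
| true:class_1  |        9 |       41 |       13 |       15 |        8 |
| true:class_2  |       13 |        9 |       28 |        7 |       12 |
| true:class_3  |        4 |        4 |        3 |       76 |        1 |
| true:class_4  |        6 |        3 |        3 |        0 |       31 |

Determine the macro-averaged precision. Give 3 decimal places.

0.651

Per-class precision (TP/(TP+FP)):
  class_0: TP=78, FP=9+13+4+6=32 → 78/110 = 0.7091
  class_1: TP=41, FP=8+9+4+3=24 → 41/65 = 0.6308
  class_2: TP=28, FP=2+13+3+3=21 → 28/49 = 0.5714
  class_3: TP=76, FP=1+15+7+0=23 → 76/99 = 0.7677
  class_4: TP=31, FP=2+8+12+1=23 → 31/54 = 0.5741
Macro-precision = mean = (0.7091 + 0.6308 + 0.5714 + 0.7677 + 0.5741) / 5 = 0.651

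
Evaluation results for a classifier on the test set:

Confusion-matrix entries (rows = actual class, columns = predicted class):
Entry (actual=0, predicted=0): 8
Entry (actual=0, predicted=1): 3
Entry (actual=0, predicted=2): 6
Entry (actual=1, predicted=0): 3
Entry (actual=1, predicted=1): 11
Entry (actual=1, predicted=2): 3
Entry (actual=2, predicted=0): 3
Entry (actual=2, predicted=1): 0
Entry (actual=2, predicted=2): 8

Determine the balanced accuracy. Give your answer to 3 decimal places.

Balanced accuracy = mean of per-class recall.
  0: recall = 8/17 = 0.4706
  1: recall = 11/17 = 0.6471
  2: recall = 8/11 = 0.7273
Mean = (0.4706 + 0.6471 + 0.7273) / 3 = 0.615

0.615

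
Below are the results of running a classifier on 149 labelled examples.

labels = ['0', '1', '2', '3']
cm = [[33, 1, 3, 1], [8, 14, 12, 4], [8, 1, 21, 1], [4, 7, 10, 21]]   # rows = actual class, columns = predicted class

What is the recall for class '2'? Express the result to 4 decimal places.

0.6774

Take TP from the diagonal, FP from the rest of the '2' prediction marginal, FN from the rest of the '2' actual marginal.
recall = TP/(TP+FN).
2: TP=21, FN=8+1+1=10 → 21/31 = 0.67742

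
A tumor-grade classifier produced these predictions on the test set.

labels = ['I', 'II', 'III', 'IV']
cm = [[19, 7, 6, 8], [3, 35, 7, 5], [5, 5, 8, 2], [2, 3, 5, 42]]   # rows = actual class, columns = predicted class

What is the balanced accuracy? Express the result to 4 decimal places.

0.5957

Balanced accuracy = mean of per-class recall.
  I: recall = 19/40 = 0.47500
  II: recall = 35/50 = 0.70000
  III: recall = 8/20 = 0.40000
  IV: recall = 42/52 = 0.80769
Mean = (0.47500 + 0.70000 + 0.40000 + 0.80769) / 4 = 0.5957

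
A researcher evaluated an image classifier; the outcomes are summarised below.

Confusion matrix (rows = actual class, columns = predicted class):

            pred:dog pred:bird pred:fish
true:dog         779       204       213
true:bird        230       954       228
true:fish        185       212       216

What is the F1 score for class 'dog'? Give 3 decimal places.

0.652

F1 score = 2·TP/(2·TP+FP+FN).
dog: TP=779, FP=230+185=415, FN=204+213=417 → 1558/2390 = 0.6519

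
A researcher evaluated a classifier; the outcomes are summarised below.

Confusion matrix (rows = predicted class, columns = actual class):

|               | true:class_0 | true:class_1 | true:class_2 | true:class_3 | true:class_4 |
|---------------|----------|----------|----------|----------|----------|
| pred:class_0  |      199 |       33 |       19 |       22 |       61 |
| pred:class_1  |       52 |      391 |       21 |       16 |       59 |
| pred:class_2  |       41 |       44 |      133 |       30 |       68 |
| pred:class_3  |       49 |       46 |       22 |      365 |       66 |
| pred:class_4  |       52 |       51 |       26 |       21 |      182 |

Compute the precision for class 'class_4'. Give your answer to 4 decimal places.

0.5482

precision = TP/(TP+FP).
class_4: TP=182, FP=52+51+26+21=150 → 182/332 = 0.54819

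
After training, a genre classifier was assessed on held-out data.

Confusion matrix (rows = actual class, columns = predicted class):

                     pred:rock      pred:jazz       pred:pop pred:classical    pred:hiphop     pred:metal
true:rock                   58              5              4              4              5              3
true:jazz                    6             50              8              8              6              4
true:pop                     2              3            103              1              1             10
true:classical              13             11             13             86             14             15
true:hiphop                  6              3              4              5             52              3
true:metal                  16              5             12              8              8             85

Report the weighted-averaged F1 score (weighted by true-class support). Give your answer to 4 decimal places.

Per-class F1 score (2·TP/(2·TP+FP+FN)):
  rock: TP=58, FP=6+2+13+6+16=43, FN=5+4+4+5+3=21 → 116/180 = 0.64444
  jazz: TP=50, FP=5+3+11+3+5=27, FN=6+8+8+6+4=32 → 100/159 = 0.62893
  pop: TP=103, FP=4+8+13+4+12=41, FN=2+3+1+1+10=17 → 206/264 = 0.78030
  classical: TP=86, FP=4+8+1+5+8=26, FN=13+11+13+14+15=66 → 172/264 = 0.65152
  hiphop: TP=52, FP=5+6+1+14+8=34, FN=6+3+4+5+3=21 → 104/159 = 0.65409
  metal: TP=85, FP=3+4+10+15+3=35, FN=16+5+12+8+8=49 → 170/254 = 0.66929
Weighted-F1 score = Σ (supportᵢ/N)·F1 scoreᵢ with N=640: (79/640)·0.64444 + (82/640)·0.62893 + (120/640)·0.78030 + (152/640)·0.65152 + (73/640)·0.65409 + (134/640)·0.66929 = 0.6759

0.6759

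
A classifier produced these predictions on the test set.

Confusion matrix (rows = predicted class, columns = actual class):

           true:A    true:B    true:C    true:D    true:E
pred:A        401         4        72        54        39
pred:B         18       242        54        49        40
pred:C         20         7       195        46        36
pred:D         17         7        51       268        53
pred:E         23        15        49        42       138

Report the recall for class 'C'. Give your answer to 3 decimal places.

Treat 'C' as positive and all other classes as negative.
recall = TP/(TP+FN).
C: TP=195, FN=72+54+51+49=226 → 195/421 = 0.4632

0.463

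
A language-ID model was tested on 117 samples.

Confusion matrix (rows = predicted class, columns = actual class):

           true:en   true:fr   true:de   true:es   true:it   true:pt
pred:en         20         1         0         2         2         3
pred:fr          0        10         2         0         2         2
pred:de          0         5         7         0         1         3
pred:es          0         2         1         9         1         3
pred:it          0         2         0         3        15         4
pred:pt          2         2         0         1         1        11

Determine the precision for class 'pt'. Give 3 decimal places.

0.647

Treat 'pt' as positive and all other classes as negative.
precision = TP/(TP+FP).
pt: TP=11, FP=2+2+0+1+1=6 → 11/17 = 0.6471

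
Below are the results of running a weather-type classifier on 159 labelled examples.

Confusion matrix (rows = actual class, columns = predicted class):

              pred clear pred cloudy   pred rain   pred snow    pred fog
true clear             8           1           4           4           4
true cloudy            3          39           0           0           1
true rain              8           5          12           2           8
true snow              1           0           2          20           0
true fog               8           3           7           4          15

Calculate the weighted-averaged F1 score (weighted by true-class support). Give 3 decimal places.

Per-class F1 score (2·TP/(2·TP+FP+FN)):
  clear: TP=8, FP=3+8+1+8=20, FN=1+4+4+4=13 → 16/49 = 0.3265
  cloudy: TP=39, FP=1+5+0+3=9, FN=3+0+0+1=4 → 78/91 = 0.8571
  rain: TP=12, FP=4+0+2+7=13, FN=8+5+2+8=23 → 24/60 = 0.4000
  snow: TP=20, FP=4+0+2+4=10, FN=1+0+2+0=3 → 40/53 = 0.7547
  fog: TP=15, FP=4+1+8+0=13, FN=8+3+7+4=22 → 30/65 = 0.4615
Weighted-F1 score = Σ (supportᵢ/N)·F1 scoreᵢ with N=159: (21/159)·0.3265 + (43/159)·0.8571 + (35/159)·0.4000 + (23/159)·0.7547 + (37/159)·0.4615 = 0.580

0.580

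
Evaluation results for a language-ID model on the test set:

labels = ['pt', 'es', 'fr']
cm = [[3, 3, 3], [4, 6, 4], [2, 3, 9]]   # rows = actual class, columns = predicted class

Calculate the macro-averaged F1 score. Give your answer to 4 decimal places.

Per-class F1 score (2·TP/(2·TP+FP+FN)):
  pt: TP=3, FP=4+2=6, FN=3+3=6 → 6/18 = 0.33333
  es: TP=6, FP=3+3=6, FN=4+4=8 → 12/26 = 0.46154
  fr: TP=9, FP=3+4=7, FN=2+3=5 → 18/30 = 0.60000
Macro-F1 score = mean = (0.33333 + 0.46154 + 0.60000) / 3 = 0.4650

0.4650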